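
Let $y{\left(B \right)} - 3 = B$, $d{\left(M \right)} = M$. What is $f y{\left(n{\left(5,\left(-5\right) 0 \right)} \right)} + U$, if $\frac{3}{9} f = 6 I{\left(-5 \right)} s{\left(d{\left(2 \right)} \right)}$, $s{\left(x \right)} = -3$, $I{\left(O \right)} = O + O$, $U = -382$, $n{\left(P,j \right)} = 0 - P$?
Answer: $-1462$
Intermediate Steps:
$n{\left(P,j \right)} = - P$
$I{\left(O \right)} = 2 O$
$y{\left(B \right)} = 3 + B$
$f = 540$ ($f = 3 \cdot 6 \cdot 2 \left(-5\right) \left(-3\right) = 3 \cdot 6 \left(-10\right) \left(-3\right) = 3 \left(\left(-60\right) \left(-3\right)\right) = 3 \cdot 180 = 540$)
$f y{\left(n{\left(5,\left(-5\right) 0 \right)} \right)} + U = 540 \left(3 - 5\right) - 382 = 540 \left(-2\right) - 382 = -1080 - 382 = -1462$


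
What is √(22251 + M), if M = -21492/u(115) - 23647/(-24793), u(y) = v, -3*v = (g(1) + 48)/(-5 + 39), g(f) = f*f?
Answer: √2017747554787546/173551 ≈ 258.83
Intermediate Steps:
g(f) = f²
v = -49/102 (v = -(1² + 48)/(3*(-5 + 39)) = -(1 + 48)/(3*34) = -49/(3*34) = -⅓*49/34 = -49/102 ≈ -0.48039)
u(y) = -49/102
M = 54351976615/1214857 (M = -21492/(-49/102) - 23647/(-24793) = -21492*(-102/49) - 23647*(-1/24793) = 2192184/49 + 23647/24793 = 54351976615/1214857 ≈ 44739.)
√(22251 + M) = √(22251 + 54351976615/1214857) = √(81383759722/1214857) = √2017747554787546/173551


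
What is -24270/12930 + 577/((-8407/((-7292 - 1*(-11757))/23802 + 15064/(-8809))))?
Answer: -1346647029516893/759728429762106 ≈ -1.7725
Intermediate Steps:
-24270/12930 + 577/((-8407/((-7292 - 1*(-11757))/23802 + 15064/(-8809)))) = -24270*1/12930 + 577/((-8407/((-7292 + 11757)*(1/23802) + 15064*(-1/8809)))) = -809/431 + 577/((-8407/(4465*(1/23802) - 15064/8809))) = -809/431 + 577/((-8407/(4465/23802 - 15064/8809))) = -809/431 + 577/((-8407/(-319221143/209671818))) = -809/431 + 577/((-8407*(-209671818/319221143))) = -809/431 + 577/(1762710973926/319221143) = -809/431 + 577*(319221143/1762710973926) = -809/431 + 184190599511/1762710973926 = -1346647029516893/759728429762106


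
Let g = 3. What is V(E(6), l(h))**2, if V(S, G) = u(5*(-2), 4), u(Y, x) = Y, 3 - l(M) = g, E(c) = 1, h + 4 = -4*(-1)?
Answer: 100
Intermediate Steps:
h = 0 (h = -4 - 4*(-1) = -4 + 4 = 0)
l(M) = 0 (l(M) = 3 - 1*3 = 3 - 3 = 0)
V(S, G) = -10 (V(S, G) = 5*(-2) = -10)
V(E(6), l(h))**2 = (-10)**2 = 100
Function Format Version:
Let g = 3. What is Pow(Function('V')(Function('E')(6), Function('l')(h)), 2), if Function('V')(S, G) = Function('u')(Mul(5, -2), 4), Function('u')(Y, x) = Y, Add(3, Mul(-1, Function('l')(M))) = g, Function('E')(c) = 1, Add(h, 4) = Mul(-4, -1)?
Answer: 100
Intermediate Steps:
h = 0 (h = Add(-4, Mul(-4, -1)) = Add(-4, 4) = 0)
Function('l')(M) = 0 (Function('l')(M) = Add(3, Mul(-1, 3)) = Add(3, -3) = 0)
Function('V')(S, G) = -10 (Function('V')(S, G) = Mul(5, -2) = -10)
Pow(Function('V')(Function('E')(6), Function('l')(h)), 2) = Pow(-10, 2) = 100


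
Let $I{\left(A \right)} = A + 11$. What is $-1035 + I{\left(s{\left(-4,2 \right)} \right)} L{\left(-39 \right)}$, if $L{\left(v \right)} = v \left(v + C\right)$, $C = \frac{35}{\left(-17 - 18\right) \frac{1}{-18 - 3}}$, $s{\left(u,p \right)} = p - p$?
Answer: $6687$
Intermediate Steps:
$s{\left(u,p \right)} = 0$
$I{\left(A \right)} = 11 + A$
$C = 21$ ($C = \frac{35}{\left(-35\right) \frac{1}{-21}} = \frac{35}{\left(-35\right) \left(- \frac{1}{21}\right)} = \frac{35}{\frac{5}{3}} = 35 \cdot \frac{3}{5} = 21$)
$L{\left(v \right)} = v \left(21 + v\right)$ ($L{\left(v \right)} = v \left(v + 21\right) = v \left(21 + v\right)$)
$-1035 + I{\left(s{\left(-4,2 \right)} \right)} L{\left(-39 \right)} = -1035 + \left(11 + 0\right) \left(- 39 \left(21 - 39\right)\right) = -1035 + 11 \left(\left(-39\right) \left(-18\right)\right) = -1035 + 11 \cdot 702 = -1035 + 7722 = 6687$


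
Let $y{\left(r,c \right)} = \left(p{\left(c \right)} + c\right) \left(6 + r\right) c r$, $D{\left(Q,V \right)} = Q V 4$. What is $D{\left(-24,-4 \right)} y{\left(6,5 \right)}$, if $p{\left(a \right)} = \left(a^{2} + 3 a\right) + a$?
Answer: $6912000$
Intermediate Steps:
$D{\left(Q,V \right)} = 4 Q V$
$p{\left(a \right)} = a^{2} + 4 a$
$y{\left(r,c \right)} = c r \left(6 + r\right) \left(c + c \left(4 + c\right)\right)$ ($y{\left(r,c \right)} = \left(c \left(4 + c\right) + c\right) \left(6 + r\right) c r = \left(c + c \left(4 + c\right)\right) \left(6 + r\right) c r = \left(6 + r\right) \left(c + c \left(4 + c\right)\right) c r = c \left(6 + r\right) \left(c + c \left(4 + c\right)\right) r = c r \left(6 + r\right) \left(c + c \left(4 + c\right)\right)$)
$D{\left(-24,-4 \right)} y{\left(6,5 \right)} = 4 \left(-24\right) \left(-4\right) 6 \cdot 5^{2} \left(30 + 6 + 6 \cdot 5 + 6 \left(4 + 5\right)\right) = 384 \cdot 6 \cdot 25 \left(30 + 6 + 30 + 6 \cdot 9\right) = 384 \cdot 6 \cdot 25 \left(30 + 6 + 30 + 54\right) = 384 \cdot 6 \cdot 25 \cdot 120 = 384 \cdot 18000 = 6912000$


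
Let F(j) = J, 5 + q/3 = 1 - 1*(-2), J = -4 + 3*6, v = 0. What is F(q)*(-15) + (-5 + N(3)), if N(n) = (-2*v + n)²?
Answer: -206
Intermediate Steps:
J = 14 (J = -4 + 18 = 14)
N(n) = n² (N(n) = (-2*0 + n)² = (0 + n)² = n²)
q = -6 (q = -15 + 3*(1 - 1*(-2)) = -15 + 3*(1 + 2) = -15 + 3*3 = -15 + 9 = -6)
F(j) = 14
F(q)*(-15) + (-5 + N(3)) = 14*(-15) + (-5 + 3²) = -210 + (-5 + 9) = -210 + 4 = -206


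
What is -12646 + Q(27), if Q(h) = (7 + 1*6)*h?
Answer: -12295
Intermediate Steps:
Q(h) = 13*h (Q(h) = (7 + 6)*h = 13*h)
-12646 + Q(27) = -12646 + 13*27 = -12646 + 351 = -12295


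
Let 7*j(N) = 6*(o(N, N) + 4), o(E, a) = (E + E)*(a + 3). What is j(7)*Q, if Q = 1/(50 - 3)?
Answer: 864/329 ≈ 2.6261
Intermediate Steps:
o(E, a) = 2*E*(3 + a) (o(E, a) = (2*E)*(3 + a) = 2*E*(3 + a))
Q = 1/47 ≈ 0.021277
j(N) = 24/7 + 12*N*(3 + N)/7 (j(N) = (6*(2*N*(3 + N) + 4))/7 = (6*(4 + 2*N*(3 + N)))/7 = (24 + 12*N*(3 + N))/7 = 24/7 + 12*N*(3 + N)/7)
j(7)*Q = (24/7 + (12/7)*7*(3 + 7))*(1/47) = (24/7 + (12/7)*7*10)*(1/47) = (24/7 + 120)*(1/47) = (864/7)*(1/47) = 864/329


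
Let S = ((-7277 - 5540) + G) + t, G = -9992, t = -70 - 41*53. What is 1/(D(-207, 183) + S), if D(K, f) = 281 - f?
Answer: -1/24954 ≈ -4.0074e-5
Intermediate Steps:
t = -2243 (t = -70 - 2173 = -2243)
S = -25052 (S = ((-7277 - 5540) - 9992) - 2243 = (-12817 - 9992) - 2243 = -22809 - 2243 = -25052)
1/(D(-207, 183) + S) = 1/((281 - 1*183) - 25052) = 1/((281 - 183) - 25052) = 1/(98 - 25052) = 1/(-24954) = -1/24954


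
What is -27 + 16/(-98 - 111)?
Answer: -5659/209 ≈ -27.077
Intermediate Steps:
-27 + 16/(-98 - 111) = -27 + 16/(-209) = -27 - 1/209*16 = -27 - 16/209 = -5659/209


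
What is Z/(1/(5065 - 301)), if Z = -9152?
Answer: -43600128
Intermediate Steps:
Z/(1/(5065 - 301)) = -9152/(1/(5065 - 301)) = -9152/(1/4764) = -9152/1/4764 = -9152*4764 = -43600128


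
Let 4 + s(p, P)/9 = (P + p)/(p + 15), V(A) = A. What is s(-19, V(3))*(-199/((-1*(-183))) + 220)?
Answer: 0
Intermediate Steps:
s(p, P) = -36 + 9*(P + p)/(15 + p) (s(p, P) = -36 + 9*((P + p)/(p + 15)) = -36 + 9*((P + p)/(15 + p)) = -36 + 9*(P + p)/(15 + p))
s(-19, V(3))*(-199/((-1*(-183))) + 220) = (9*(-60 + 3 - 3*(-19))/(15 - 19))*(-199/((-1*(-183))) + 220) = (9*(-60 + 3 + 57)/(-4))*(-199/183 + 220) = (9*(-¼)*0)*(-199*1/183 + 220) = 0*(-199/183 + 220) = 0*(40061/183) = 0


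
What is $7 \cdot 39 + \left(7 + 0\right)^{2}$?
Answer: $322$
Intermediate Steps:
$7 \cdot 39 + \left(7 + 0\right)^{2} = 273 + 7^{2} = 273 + 49 = 322$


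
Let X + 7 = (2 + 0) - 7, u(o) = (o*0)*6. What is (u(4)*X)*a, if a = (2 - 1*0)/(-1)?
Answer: 0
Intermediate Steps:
u(o) = 0 (u(o) = 0*6 = 0)
X = -12 (X = -7 + ((2 + 0) - 7) = -7 + (2 - 7) = -7 - 5 = -12)
a = -2 (a = (2 + 0)*(-1) = 2*(-1) = -2)
(u(4)*X)*a = (0*(-12))*(-2) = 0*(-2) = 0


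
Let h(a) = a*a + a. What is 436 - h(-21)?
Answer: 16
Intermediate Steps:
h(a) = a + a² (h(a) = a² + a = a + a²)
436 - h(-21) = 436 - (-21)*(1 - 21) = 436 - (-21)*(-20) = 436 - 1*420 = 436 - 420 = 16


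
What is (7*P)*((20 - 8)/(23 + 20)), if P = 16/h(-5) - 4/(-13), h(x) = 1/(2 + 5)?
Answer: 122640/559 ≈ 219.39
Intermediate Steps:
h(x) = 1/7
P = 1460/13 (P = 16/(1/7) - 4/(-13) = 16*7 - 4*(-1/13) = 112 + 4/13 = 1460/13 ≈ 112.31)
(7*P)*((20 - 8)/(23 + 20)) = (7*(1460/13))*((20 - 8)/(23 + 20)) = 10220*(12/43)/13 = 10220*(12*(1/43))/13 = (10220/13)*(12/43) = 122640/559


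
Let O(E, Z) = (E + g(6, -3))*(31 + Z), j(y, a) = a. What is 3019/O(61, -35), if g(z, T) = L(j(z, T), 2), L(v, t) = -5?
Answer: -3019/224 ≈ -13.478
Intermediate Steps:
g(z, T) = -5
O(E, Z) = (-5 + E)*(31 + Z) (O(E, Z) = (E - 5)*(31 + Z) = (-5 + E)*(31 + Z))
3019/O(61, -35) = 3019/(-155 - 5*(-35) + 31*61 + 61*(-35)) = 3019/(-155 + 175 + 1891 - 2135) = 3019/(-224) = 3019*(-1/224) = -3019/224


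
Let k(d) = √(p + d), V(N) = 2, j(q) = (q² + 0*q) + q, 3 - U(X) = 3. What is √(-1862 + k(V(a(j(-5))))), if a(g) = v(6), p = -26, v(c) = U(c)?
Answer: √(-1862 + 2*I*√6) ≈ 0.0568 + 43.151*I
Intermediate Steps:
U(X) = 0 (U(X) = 3 - 1*3 = 3 - 3 = 0)
v(c) = 0
j(q) = q + q² (j(q) = (q² + 0) + q = q² + q = q + q²)
a(g) = 0
k(d) = √(-26 + d)
√(-1862 + k(V(a(j(-5))))) = √(-1862 + √(-26 + 2)) = √(-1862 + √(-24)) = √(-1862 + 2*I*√6)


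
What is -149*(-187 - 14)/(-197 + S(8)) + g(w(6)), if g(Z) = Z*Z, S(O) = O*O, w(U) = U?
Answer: -25161/133 ≈ -189.18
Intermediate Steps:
S(O) = O**2
g(Z) = Z**2
-149*(-187 - 14)/(-197 + S(8)) + g(w(6)) = -149*(-187 - 14)/(-197 + 8**2) + 6**2 = -(-29949)/(-197 + 64) + 36 = -(-29949)/(-133) + 36 = -(-29949)*(-1)/133 + 36 = -149*201/133 + 36 = -29949/133 + 36 = -25161/133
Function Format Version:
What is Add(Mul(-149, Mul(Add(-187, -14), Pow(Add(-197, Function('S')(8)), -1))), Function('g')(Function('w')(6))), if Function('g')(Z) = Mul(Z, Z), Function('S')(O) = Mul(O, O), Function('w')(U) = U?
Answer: Rational(-25161, 133) ≈ -189.18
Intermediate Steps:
Function('S')(O) = Pow(O, 2)
Function('g')(Z) = Pow(Z, 2)
Add(Mul(-149, Mul(Add(-187, -14), Pow(Add(-197, Function('S')(8)), -1))), Function('g')(Function('w')(6))) = Add(Mul(-149, Mul(Add(-187, -14), Pow(Add(-197, Pow(8, 2)), -1))), Pow(6, 2)) = Add(Mul(-149, Mul(-201, Pow(Add(-197, 64), -1))), 36) = Add(Mul(-149, Mul(-201, Pow(-133, -1))), 36) = Add(Mul(-149, Mul(-201, Rational(-1, 133))), 36) = Add(Mul(-149, Rational(201, 133)), 36) = Add(Rational(-29949, 133), 36) = Rational(-25161, 133)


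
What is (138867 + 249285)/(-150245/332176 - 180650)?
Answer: -128934778752/60007744645 ≈ -2.1486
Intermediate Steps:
(138867 + 249285)/(-150245/332176 - 180650) = 388152/(-150245*1/332176 - 180650) = 388152/(-150245/332176 - 180650) = 388152/(-60007744645/332176) = 388152*(-332176/60007744645) = -128934778752/60007744645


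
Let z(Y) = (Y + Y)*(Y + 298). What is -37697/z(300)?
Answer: -1639/15600 ≈ -0.10506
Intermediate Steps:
z(Y) = 2*Y*(298 + Y) (z(Y) = (2*Y)*(298 + Y) = 2*Y*(298 + Y))
-37697/z(300) = -37697*1/(600*(298 + 300)) = -37697/(2*300*598) = -37697/358800 = -37697*1/358800 = -1639/15600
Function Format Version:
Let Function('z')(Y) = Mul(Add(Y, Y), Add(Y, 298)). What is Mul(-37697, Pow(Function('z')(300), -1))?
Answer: Rational(-1639, 15600) ≈ -0.10506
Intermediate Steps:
Function('z')(Y) = Mul(2, Y, Add(298, Y)) (Function('z')(Y) = Mul(Mul(2, Y), Add(298, Y)) = Mul(2, Y, Add(298, Y)))
Mul(-37697, Pow(Function('z')(300), -1)) = Mul(-37697, Pow(Mul(2, 300, Add(298, 300)), -1)) = Mul(-37697, Pow(Mul(2, 300, 598), -1)) = Mul(-37697, Pow(358800, -1)) = Mul(-37697, Rational(1, 358800)) = Rational(-1639, 15600)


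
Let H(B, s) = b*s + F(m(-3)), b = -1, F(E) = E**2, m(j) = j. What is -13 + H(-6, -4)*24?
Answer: 299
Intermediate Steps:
H(B, s) = 9 - s (H(B, s) = -s + (-3)**2 = -s + 9 = 9 - s)
-13 + H(-6, -4)*24 = -13 + (9 - 1*(-4))*24 = -13 + (9 + 4)*24 = -13 + 13*24 = -13 + 312 = 299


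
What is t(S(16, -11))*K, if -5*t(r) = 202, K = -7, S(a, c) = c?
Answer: 1414/5 ≈ 282.80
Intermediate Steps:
t(r) = -202/5 (t(r) = -⅕*202 = -202/5)
t(S(16, -11))*K = -202/5*(-7) = 1414/5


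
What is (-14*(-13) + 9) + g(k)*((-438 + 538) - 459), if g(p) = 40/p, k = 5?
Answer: -2681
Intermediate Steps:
(-14*(-13) + 9) + g(k)*((-438 + 538) - 459) = (-14*(-13) + 9) + (40/5)*((-438 + 538) - 459) = (182 + 9) + (40*(⅕))*(100 - 459) = 191 + 8*(-359) = 191 - 2872 = -2681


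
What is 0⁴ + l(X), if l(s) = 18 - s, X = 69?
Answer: -51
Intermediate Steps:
0⁴ + l(X) = 0⁴ + (18 - 1*69) = 0 + (18 - 69) = 0 - 51 = -51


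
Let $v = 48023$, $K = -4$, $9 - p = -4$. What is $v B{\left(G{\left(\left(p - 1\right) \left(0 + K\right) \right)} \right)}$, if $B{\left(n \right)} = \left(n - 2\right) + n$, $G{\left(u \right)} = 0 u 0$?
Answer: $-96046$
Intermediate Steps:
$p = 13$ ($p = 9 - -4 = 9 + 4 = 13$)
$G{\left(u \right)} = 0$ ($G{\left(u \right)} = 0 \cdot 0 = 0$)
$B{\left(n \right)} = -2 + 2 n$ ($B{\left(n \right)} = \left(-2 + n\right) + n = -2 + 2 n$)
$v B{\left(G{\left(\left(p - 1\right) \left(0 + K\right) \right)} \right)} = 48023 \left(-2 + 2 \cdot 0\right) = 48023 \left(-2 + 0\right) = 48023 \left(-2\right) = -96046$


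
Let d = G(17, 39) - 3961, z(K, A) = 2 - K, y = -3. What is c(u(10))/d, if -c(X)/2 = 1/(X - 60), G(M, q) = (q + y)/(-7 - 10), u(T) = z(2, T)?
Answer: -17/2021190 ≈ -8.4109e-6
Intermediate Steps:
u(T) = 0 (u(T) = 2 - 1*2 = 2 - 2 = 0)
G(M, q) = 3/17 - q/17 (G(M, q) = (q - 3)/(-7 - 10) = (-3 + q)/(-17) = (-3 + q)*(-1/17) = 3/17 - q/17)
c(X) = -2/(-60 + X) (c(X) = -2/(X - 60) = -2/(-60 + X))
d = -67373/17 (d = (3/17 - 1/17*39) - 3961 = (3/17 - 39/17) - 3961 = -36/17 - 3961 = -67373/17 ≈ -3963.1)
c(u(10))/d = (-2/(-60 + 0))/(-67373/17) = -2/(-60)*(-17/67373) = -2*(-1/60)*(-17/67373) = (1/30)*(-17/67373) = -17/2021190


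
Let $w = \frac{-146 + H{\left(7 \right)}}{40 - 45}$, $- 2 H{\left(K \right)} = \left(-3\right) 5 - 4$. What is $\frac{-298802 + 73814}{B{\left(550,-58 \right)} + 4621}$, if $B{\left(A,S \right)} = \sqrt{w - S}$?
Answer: $- \frac{3465565160}{71178519} + \frac{74996 \sqrt{8530}}{71178519} \approx -48.591$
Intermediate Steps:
$H{\left(K \right)} = \frac{19}{2}$ ($H{\left(K \right)} = - \frac{\left(-3\right) 5 - 4}{2} = - \frac{-15 - 4}{2} = \left(- \frac{1}{2}\right) \left(-19\right) = \frac{19}{2}$)
$w = \frac{273}{10}$ ($w = \frac{-146 + \frac{19}{2}}{40 - 45} = - \frac{273}{2 \left(-5\right)} = \left(- \frac{273}{2}\right) \left(- \frac{1}{5}\right) = \frac{273}{10} \approx 27.3$)
$B{\left(A,S \right)} = \sqrt{\frac{273}{10} - S}$
$\frac{-298802 + 73814}{B{\left(550,-58 \right)} + 4621} = \frac{-298802 + 73814}{\frac{\sqrt{2730 - -5800}}{10} + 4621} = - \frac{224988}{\frac{\sqrt{2730 + 5800}}{10} + 4621} = - \frac{224988}{\frac{\sqrt{8530}}{10} + 4621} = - \frac{224988}{4621 + \frac{\sqrt{8530}}{10}}$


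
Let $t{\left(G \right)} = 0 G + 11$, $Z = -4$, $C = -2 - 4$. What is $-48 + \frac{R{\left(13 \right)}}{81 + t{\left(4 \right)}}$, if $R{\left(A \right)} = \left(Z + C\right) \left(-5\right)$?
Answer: $- \frac{2183}{46} \approx -47.457$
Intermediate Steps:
$C = -6$ ($C = -2 - 4 = -6$)
$R{\left(A \right)} = 50$ ($R{\left(A \right)} = \left(-4 - 6\right) \left(-5\right) = \left(-10\right) \left(-5\right) = 50$)
$t{\left(G \right)} = 11$ ($t{\left(G \right)} = 0 + 11 = 11$)
$-48 + \frac{R{\left(13 \right)}}{81 + t{\left(4 \right)}} = -48 + \frac{50}{81 + 11} = -48 + \frac{50}{92} = -48 + 50 \cdot \frac{1}{92} = -48 + \frac{25}{46} = - \frac{2183}{46}$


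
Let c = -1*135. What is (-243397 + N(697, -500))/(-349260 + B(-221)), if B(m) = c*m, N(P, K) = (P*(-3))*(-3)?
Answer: 237124/319425 ≈ 0.74235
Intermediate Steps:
c = -135
N(P, K) = 9*P (N(P, K) = -3*P*(-3) = 9*P)
B(m) = -135*m
(-243397 + N(697, -500))/(-349260 + B(-221)) = (-243397 + 9*697)/(-349260 - 135*(-221)) = (-243397 + 6273)/(-349260 + 29835) = -237124/(-319425) = -237124*(-1/319425) = 237124/319425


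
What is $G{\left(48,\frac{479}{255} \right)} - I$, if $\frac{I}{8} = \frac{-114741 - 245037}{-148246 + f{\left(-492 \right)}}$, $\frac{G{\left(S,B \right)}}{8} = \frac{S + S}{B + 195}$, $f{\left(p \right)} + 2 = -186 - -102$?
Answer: $- \frac{2405187892}{155142911} \approx -15.503$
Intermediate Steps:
$f{\left(p \right)} = -86$ ($f{\left(p \right)} = -2 - 84 = -86$)
$G{\left(S,B \right)} = \frac{16 S}{195 + B}$ ($G{\left(S,B \right)} = 8 \frac{S + S}{B + 195} = 8 \frac{2 S}{195 + B} = \frac{16 S}{195 + B}$)
$I = \frac{239852}{12361}$ ($I = 8 \frac{-114741 - 245037}{-148246 - 86} = 8 \left(- \frac{359778}{-148332}\right) = 8 \left(\left(-359778\right) \left(- \frac{1}{148332}\right)\right) = 8 \cdot \frac{59963}{24722} = \frac{239852}{12361} \approx 19.404$)
$G{\left(48,\frac{479}{255} \right)} - I = 16 \cdot 48 \frac{1}{195 + \frac{479}{255}} - \frac{239852}{12361} = 16 \cdot 48 \frac{1}{\frac{50204}{255}} - \frac{239852}{12361} = 16 \cdot 48 \cdot \frac{255}{50204} - \frac{239852}{12361} = \frac{48960}{12551} - \frac{239852}{12361} = - \frac{2405187892}{155142911}$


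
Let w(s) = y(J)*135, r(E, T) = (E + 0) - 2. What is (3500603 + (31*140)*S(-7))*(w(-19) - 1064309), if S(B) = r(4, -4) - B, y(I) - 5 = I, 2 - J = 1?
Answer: -3764428060837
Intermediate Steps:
J = 1 (J = 2 - 1*1 = 2 - 1 = 1)
y(I) = 5 + I
r(E, T) = -2 + E (r(E, T) = E - 2 = -2 + E)
w(s) = 810 (w(s) = (5 + 1)*135 = 6*135 = 810)
S(B) = 2 - B (S(B) = (-2 + 4) - B = 2 - B)
(3500603 + (31*140)*S(-7))*(w(-19) - 1064309) = (3500603 + (31*140)*(2 - 1*(-7)))*(810 - 1064309) = (3500603 + 4340*(2 + 7))*(-1063499) = (3500603 + 4340*9)*(-1063499) = (3500603 + 39060)*(-1063499) = 3539663*(-1063499) = -3764428060837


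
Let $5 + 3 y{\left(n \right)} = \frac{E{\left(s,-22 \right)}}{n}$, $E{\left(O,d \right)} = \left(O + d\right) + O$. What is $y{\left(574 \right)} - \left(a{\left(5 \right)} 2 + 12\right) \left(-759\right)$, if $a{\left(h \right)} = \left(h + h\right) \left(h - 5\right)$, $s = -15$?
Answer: $\frac{2613509}{287} \approx 9106.3$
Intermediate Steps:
$E{\left(O,d \right)} = d + 2 O$
$a{\left(h \right)} = 2 h \left(-5 + h\right)$
$y{\left(n \right)} = - \frac{5}{3} - \frac{52}{3 n}$ ($y{\left(n \right)} = - \frac{5}{3} + \frac{\left(-22 + 2 \left(-15\right)\right) \frac{1}{n}}{3} = - \frac{5}{3} + \frac{\left(-22 - 30\right) \frac{1}{n}}{3} = - \frac{5}{3} + \frac{\left(-52\right) \frac{1}{n}}{3} = - \frac{5}{3} - \frac{52}{3 n}$)
$y{\left(574 \right)} - \left(a{\left(5 \right)} 2 + 12\right) \left(-759\right) = \frac{-52 - 2870}{3 \cdot 574} - \left(2 \cdot 5 \left(-5 + 5\right) 2 + 12\right) \left(-759\right) = \frac{1}{3} \cdot \frac{1}{574} \left(-52 - 2870\right) - \left(2 \cdot 5 \cdot 0 \cdot 2 + 12\right) \left(-759\right) = \frac{1}{3} \cdot \frac{1}{574} \left(-2922\right) - \left(0 \cdot 2 + 12\right) \left(-759\right) = - \frac{487}{287} - \left(0 + 12\right) \left(-759\right) = - \frac{487}{287} - 12 \left(-759\right) = - \frac{487}{287} - -9108 = - \frac{487}{287} + 9108 = \frac{2613509}{287}$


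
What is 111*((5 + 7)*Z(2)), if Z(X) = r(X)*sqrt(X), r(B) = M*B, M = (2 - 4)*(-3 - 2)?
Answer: 26640*sqrt(2) ≈ 37675.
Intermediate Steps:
M = 10 (M = -2*(-5) = 10)
r(B) = 10*B
Z(X) = 10*X**(3/2) (Z(X) = (10*X)*sqrt(X) = 10*X**(3/2))
111*((5 + 7)*Z(2)) = 111*((5 + 7)*(10*2**(3/2))) = 111*(12*(10*(2*sqrt(2)))) = 111*(12*(20*sqrt(2))) = 111*(240*sqrt(2)) = 26640*sqrt(2)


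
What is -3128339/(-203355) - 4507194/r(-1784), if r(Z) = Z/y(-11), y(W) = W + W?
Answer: -5039687158091/90696330 ≈ -55567.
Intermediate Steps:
y(W) = 2*W
r(Z) = -Z/22 (r(Z) = Z/((2*(-11))) = Z/(-22) = Z*(-1/22) = -Z/22)
-3128339/(-203355) - 4507194/r(-1784) = -3128339/(-203355) - 4507194/((-1/22*(-1784))) = -3128339*(-1/203355) - 4507194/892/11 = 3128339/203355 - 4507194*11/892 = 3128339/203355 - 24789567/446 = -5039687158091/90696330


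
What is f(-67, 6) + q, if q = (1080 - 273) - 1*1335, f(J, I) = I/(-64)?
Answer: -16899/32 ≈ -528.09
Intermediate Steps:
f(J, I) = -I/64 (f(J, I) = I*(-1/64) = -I/64)
q = -528 (q = 807 - 1335 = -528)
f(-67, 6) + q = -1/64*6 - 528 = -3/32 - 528 = -16899/32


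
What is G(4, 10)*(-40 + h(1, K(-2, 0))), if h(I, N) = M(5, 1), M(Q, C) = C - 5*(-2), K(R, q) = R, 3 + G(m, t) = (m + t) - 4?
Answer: -203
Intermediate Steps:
G(m, t) = -7 + m + t (G(m, t) = -3 + ((m + t) - 4) = -3 + (-4 + m + t) = -7 + m + t)
M(Q, C) = 10 + C (M(Q, C) = C + 10 = 10 + C)
h(I, N) = 11 (h(I, N) = 10 + 1 = 11)
G(4, 10)*(-40 + h(1, K(-2, 0))) = (-7 + 4 + 10)*(-40 + 11) = 7*(-29) = -203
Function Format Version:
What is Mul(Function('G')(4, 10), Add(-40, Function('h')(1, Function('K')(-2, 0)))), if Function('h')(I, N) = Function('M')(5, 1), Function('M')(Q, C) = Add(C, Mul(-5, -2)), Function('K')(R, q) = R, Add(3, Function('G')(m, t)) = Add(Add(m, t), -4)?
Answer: -203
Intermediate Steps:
Function('G')(m, t) = Add(-7, m, t) (Function('G')(m, t) = Add(-3, Add(Add(m, t), -4)) = Add(-3, Add(-4, m, t)) = Add(-7, m, t))
Function('M')(Q, C) = Add(10, C) (Function('M')(Q, C) = Add(C, 10) = Add(10, C))
Function('h')(I, N) = 11 (Function('h')(I, N) = Add(10, 1) = 11)
Mul(Function('G')(4, 10), Add(-40, Function('h')(1, Function('K')(-2, 0)))) = Mul(Add(-7, 4, 10), Add(-40, 11)) = Mul(7, -29) = -203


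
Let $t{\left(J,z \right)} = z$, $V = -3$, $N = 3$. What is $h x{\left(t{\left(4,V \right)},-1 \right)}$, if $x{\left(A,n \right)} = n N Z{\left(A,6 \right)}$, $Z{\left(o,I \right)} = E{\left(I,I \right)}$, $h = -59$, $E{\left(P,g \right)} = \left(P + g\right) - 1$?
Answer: $1947$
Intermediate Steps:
$E{\left(P,g \right)} = -1 + P + g$
$Z{\left(o,I \right)} = -1 + 2 I$ ($Z{\left(o,I \right)} = -1 + I + I = -1 + 2 I$)
$x{\left(A,n \right)} = 33 n$ ($x{\left(A,n \right)} = n 3 \left(-1 + 2 \cdot 6\right) = 3 n \left(-1 + 12\right) = 3 n 11 = 33 n$)
$h x{\left(t{\left(4,V \right)},-1 \right)} = - 59 \cdot 33 \left(-1\right) = \left(-59\right) \left(-33\right) = 1947$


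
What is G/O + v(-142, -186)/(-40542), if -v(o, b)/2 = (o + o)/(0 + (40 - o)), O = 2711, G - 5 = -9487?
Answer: -17491460564/5000875971 ≈ -3.4977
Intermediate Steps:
G = -9482 (G = 5 - 9487 = -9482)
v(o, b) = -4*o/(40 - o) (v(o, b) = -2*(o + o)/(0 + (40 - o)) = -2*2*o/(40 - o) = -4*o/(40 - o))
G/O + v(-142, -186)/(-40542) = -9482/2711 + (4*(-142)/(-40 - 142))/(-40542) = -9482*1/2711 + (4*(-142)/(-182))*(-1/40542) = -9482/2711 + (4*(-142)*(-1/182))*(-1/40542) = -9482/2711 + (284/91)*(-1/40542) = -9482/2711 - 142/1844661 = -17491460564/5000875971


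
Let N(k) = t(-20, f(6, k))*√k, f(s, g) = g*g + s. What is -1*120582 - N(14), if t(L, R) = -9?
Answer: -120582 + 9*√14 ≈ -1.2055e+5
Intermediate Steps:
f(s, g) = s + g² (f(s, g) = g² + s = s + g²)
N(k) = -9*√k
-1*120582 - N(14) = -1*120582 - (-9)*√14 = -120582 + 9*√14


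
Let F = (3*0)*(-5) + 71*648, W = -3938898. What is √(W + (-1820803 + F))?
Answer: I*√5713693 ≈ 2390.3*I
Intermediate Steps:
F = 46008 (F = 0*(-5) + 46008 = 0 + 46008 = 46008)
√(W + (-1820803 + F)) = √(-3938898 + (-1820803 + 46008)) = √(-3938898 - 1774795) = √(-5713693) = I*√5713693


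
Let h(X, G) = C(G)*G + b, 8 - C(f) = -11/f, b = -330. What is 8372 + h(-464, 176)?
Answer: 9461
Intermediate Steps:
C(f) = 8 + 11/f (C(f) = 8 - (-11)/f = 8 + 11/f)
h(X, G) = -330 + G*(8 + 11/G) (h(X, G) = (8 + 11/G)*G - 330 = G*(8 + 11/G) - 330 = -330 + G*(8 + 11/G))
8372 + h(-464, 176) = 8372 + (-319 + 8*176) = 8372 + (-319 + 1408) = 8372 + 1089 = 9461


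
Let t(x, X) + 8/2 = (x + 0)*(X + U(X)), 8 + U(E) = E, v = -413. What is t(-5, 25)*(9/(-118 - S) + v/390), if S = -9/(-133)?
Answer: 743882083/3062085 ≈ 242.93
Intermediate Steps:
U(E) = -8 + E
S = 9/133 (S = -9*(-1/133) = 9/133 ≈ 0.067669)
t(x, X) = -4 + x*(-8 + 2*X) (t(x, X) = -4 + (x + 0)*(X + (-8 + X)) = -4 + x*(-8 + 2*X))
t(-5, 25)*(9/(-118 - S) + v/390) = (-4 + 25*(-5) - 5*(-8 + 25))*(9/(-118 - 1*9/133) - 413/390) = (-4 - 125 - 5*17)*(9/(-118 - 9/133) - 413*1/390) = (-4 - 125 - 85)*(9/(-15703/133) - 413/390) = -214*(9*(-133/15703) - 413/390) = -214*(-1197/15703 - 413/390) = -214*(-6952169/6124170) = 743882083/3062085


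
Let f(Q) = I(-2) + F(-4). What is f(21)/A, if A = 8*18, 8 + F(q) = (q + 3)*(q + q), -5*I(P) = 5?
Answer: -1/144 ≈ -0.0069444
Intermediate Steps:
I(P) = -1 (I(P) = -1/5*5 = -1)
F(q) = -8 + 2*q*(3 + q) (F(q) = -8 + (q + 3)*(q + q) = -8 + (3 + q)*(2*q) = -8 + 2*q*(3 + q))
f(Q) = -1 (f(Q) = -1 + (-8 + 2*(-4)**2 + 6*(-4)) = -1 + (-8 + 2*16 - 24) = -1 + (-8 + 32 - 24) = -1 + 0 = -1)
A = 144
f(21)/A = -1/144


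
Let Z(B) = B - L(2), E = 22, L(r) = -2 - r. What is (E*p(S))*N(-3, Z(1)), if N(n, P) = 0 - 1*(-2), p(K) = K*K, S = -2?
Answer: 176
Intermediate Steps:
Z(B) = 4 + B (Z(B) = B - (-2 - 1*2) = B - (-2 - 2) = B - 1*(-4) = B + 4 = 4 + B)
p(K) = K²
N(n, P) = 2 (N(n, P) = 0 + 2 = 2)
(E*p(S))*N(-3, Z(1)) = (22*(-2)²)*2 = (22*4)*2 = 88*2 = 176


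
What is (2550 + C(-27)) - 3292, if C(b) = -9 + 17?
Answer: -734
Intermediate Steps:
C(b) = 8
(2550 + C(-27)) - 3292 = (2550 + 8) - 3292 = 2558 - 3292 = -734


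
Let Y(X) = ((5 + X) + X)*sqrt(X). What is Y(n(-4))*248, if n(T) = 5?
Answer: 3720*sqrt(5) ≈ 8318.2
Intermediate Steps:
Y(X) = sqrt(X)*(5 + 2*X) (Y(X) = (5 + 2*X)*sqrt(X) = sqrt(X)*(5 + 2*X))
Y(n(-4))*248 = (sqrt(5)*(5 + 2*5))*248 = (sqrt(5)*(5 + 10))*248 = (sqrt(5)*15)*248 = (15*sqrt(5))*248 = 3720*sqrt(5)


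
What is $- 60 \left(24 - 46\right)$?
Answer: $1320$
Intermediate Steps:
$- 60 \left(24 - 46\right) = \left(-60\right) \left(-22\right) = 1320$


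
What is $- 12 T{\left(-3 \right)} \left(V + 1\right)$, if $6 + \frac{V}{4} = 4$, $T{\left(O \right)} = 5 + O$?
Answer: $168$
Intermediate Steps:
$V = -8$ ($V = -24 + 4 \cdot 4 = -24 + 16 = -8$)
$- 12 T{\left(-3 \right)} \left(V + 1\right) = - 12 \left(5 - 3\right) \left(-8 + 1\right) = - 12 \cdot 2 \left(-7\right) = \left(-12\right) \left(-14\right) = 168$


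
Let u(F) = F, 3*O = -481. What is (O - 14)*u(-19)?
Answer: 9937/3 ≈ 3312.3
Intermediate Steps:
O = -481/3 (O = (⅓)*(-481) = -481/3 ≈ -160.33)
(O - 14)*u(-19) = (-481/3 - 14)*(-19) = -523/3*(-19) = 9937/3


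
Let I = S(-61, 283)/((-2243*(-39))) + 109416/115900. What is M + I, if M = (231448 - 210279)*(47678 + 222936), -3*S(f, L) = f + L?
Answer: 14520043884618620158/2534646075 ≈ 5.7286e+9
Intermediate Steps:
S(f, L) = -L/3 - f/3 (S(f, L) = -(f + L)/3 = -(L + f)/3 = -L/3 - f/3)
I = 2390701708/2534646075 (I = (-1/3*283 - 1/3*(-61))/((-2243*(-39))) + 109416/115900 = (-283/3 + 61/3)/87477 + 109416*(1/115900) = -74*1/87477 + 27354/28975 = -74/87477 + 27354/28975 = 2390701708/2534646075 ≈ 0.94321)
M = 5728627766 (M = 21169*270614 = 5728627766)
M + I = 5728627766 + 2390701708/2534646075 = 14520043884618620158/2534646075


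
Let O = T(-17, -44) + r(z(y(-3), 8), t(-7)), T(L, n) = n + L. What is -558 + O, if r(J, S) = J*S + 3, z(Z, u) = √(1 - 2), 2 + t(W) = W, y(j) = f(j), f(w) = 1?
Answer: -616 - 9*I ≈ -616.0 - 9.0*I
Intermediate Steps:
y(j) = 1
t(W) = -2 + W
z(Z, u) = I (z(Z, u) = √(-1) = I)
T(L, n) = L + n
r(J, S) = 3 + J*S
O = -58 - 9*I (O = (-17 - 44) + (3 + I*(-2 - 7)) = -61 + (3 + I*(-9)) = -61 + (3 - 9*I) = -58 - 9*I ≈ -58.0 - 9.0*I)
-558 + O = -558 + (-58 - 9*I) = -616 - 9*I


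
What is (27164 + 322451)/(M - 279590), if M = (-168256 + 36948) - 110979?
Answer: -349615/521877 ≈ -0.66992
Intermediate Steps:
M = -242287 (M = -131308 - 110979 = -242287)
(27164 + 322451)/(M - 279590) = (27164 + 322451)/(-242287 - 279590) = 349615/(-521877) = 349615*(-1/521877) = -349615/521877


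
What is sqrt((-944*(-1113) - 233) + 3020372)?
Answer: sqrt(4070811) ≈ 2017.6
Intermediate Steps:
sqrt((-944*(-1113) - 233) + 3020372) = sqrt((1050672 - 233) + 3020372) = sqrt(1050439 + 3020372) = sqrt(4070811)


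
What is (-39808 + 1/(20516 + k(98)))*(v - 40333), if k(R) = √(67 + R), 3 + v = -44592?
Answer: 1423005129316219136/420906091 + 84928*√165/420906091 ≈ 3.3808e+9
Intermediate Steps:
v = -44595 (v = -3 - 44592 = -44595)
(-39808 + 1/(20516 + k(98)))*(v - 40333) = (-39808 + 1/(20516 + √(67 + 98)))*(-44595 - 40333) = (-39808 + 1/(20516 + √165))*(-84928) = 3380813824 - 84928/(20516 + √165)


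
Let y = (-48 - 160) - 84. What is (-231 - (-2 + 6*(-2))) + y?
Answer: -509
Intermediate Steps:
y = -292 (y = -208 - 84 = -292)
(-231 - (-2 + 6*(-2))) + y = (-231 - (-2 + 6*(-2))) - 292 = (-231 - (-2 - 12)) - 292 = (-231 - 1*(-14)) - 292 = (-231 + 14) - 292 = -217 - 292 = -509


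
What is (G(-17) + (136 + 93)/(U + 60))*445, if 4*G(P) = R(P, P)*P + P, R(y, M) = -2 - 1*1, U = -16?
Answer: 268335/44 ≈ 6098.5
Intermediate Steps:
R(y, M) = -3 (R(y, M) = -2 - 1 = -3)
G(P) = -P/2 (G(P) = (-3*P + P)/4 = (-2*P)/4 = -P/2)
(G(-17) + (136 + 93)/(U + 60))*445 = (-½*(-17) + (136 + 93)/(-16 + 60))*445 = (17/2 + 229/44)*445 = (603/44)*445 = 268335/44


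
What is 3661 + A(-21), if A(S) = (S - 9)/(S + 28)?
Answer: 25597/7 ≈ 3656.7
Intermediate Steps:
A(S) = (-9 + S)/(28 + S)
3661 + A(-21) = 3661 + (-9 - 21)/(28 - 21) = 3661 - 30/7 = 25597/7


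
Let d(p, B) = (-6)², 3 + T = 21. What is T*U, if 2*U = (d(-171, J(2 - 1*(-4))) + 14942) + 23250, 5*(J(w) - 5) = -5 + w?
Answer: 344052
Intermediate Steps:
T = 18 (T = -3 + 21 = 18)
J(w) = 4 + w/5 (J(w) = 5 + (-5 + w)/5 = 5 + (-1 + w/5) = 4 + w/5)
d(p, B) = 36
U = 19114 (U = ((36 + 14942) + 23250)/2 = (14978 + 23250)/2 = (½)*38228 = 19114)
T*U = 18*19114 = 344052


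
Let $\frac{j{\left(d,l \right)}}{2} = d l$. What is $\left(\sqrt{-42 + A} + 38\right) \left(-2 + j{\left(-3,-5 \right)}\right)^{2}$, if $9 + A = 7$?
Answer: $29792 + 1568 i \sqrt{11} \approx 29792.0 + 5200.5 i$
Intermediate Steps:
$A = -2$ ($A = -9 + 7 = -2$)
$j{\left(d,l \right)} = 2 d l$
$\left(\sqrt{-42 + A} + 38\right) \left(-2 + j{\left(-3,-5 \right)}\right)^{2} = \left(\sqrt{-42 - 2} + 38\right) \left(-2 + 2 \left(-3\right) \left(-5\right)\right)^{2} = \left(\sqrt{-44} + 38\right) \left(-2 + 30\right)^{2} = \left(2 i \sqrt{11} + 38\right) 28^{2} = \left(38 + 2 i \sqrt{11}\right) 784 = 29792 + 1568 i \sqrt{11}$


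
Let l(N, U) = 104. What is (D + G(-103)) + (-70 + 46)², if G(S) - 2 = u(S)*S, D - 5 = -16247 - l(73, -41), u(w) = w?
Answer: -5159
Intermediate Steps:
D = -16346 (D = 5 + (-16247 - 1*104) = 5 + (-16247 - 104) = 5 - 16351 = -16346)
G(S) = 2 + S² (G(S) = 2 + S*S = 2 + S²)
(D + G(-103)) + (-70 + 46)² = (-16346 + (2 + (-103)²)) + (-70 + 46)² = (-16346 + (2 + 10609)) + (-24)² = (-16346 + 10611) + 576 = -5735 + 576 = -5159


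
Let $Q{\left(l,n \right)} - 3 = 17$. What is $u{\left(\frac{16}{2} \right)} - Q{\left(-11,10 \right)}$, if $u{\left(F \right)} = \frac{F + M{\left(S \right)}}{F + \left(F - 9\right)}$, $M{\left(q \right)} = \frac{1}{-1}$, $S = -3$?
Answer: $-19$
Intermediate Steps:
$M{\left(q \right)} = -1$
$Q{\left(l,n \right)} = 20$ ($Q{\left(l,n \right)} = 3 + 17 = 20$)
$u{\left(F \right)} = \frac{-1 + F}{-9 + 2 F}$ ($u{\left(F \right)} = \frac{F - 1}{F + \left(F - 9\right)} = \frac{-1 + F}{F + \left(F - 9\right)} = \frac{-1 + F}{F + \left(-9 + F\right)} = \frac{-1 + F}{-9 + 2 F}$)
$u{\left(\frac{16}{2} \right)} - Q{\left(-11,10 \right)} = \frac{-1 + \frac{16}{2}}{-9 + 2 \cdot \frac{16}{2}} - 20 = \frac{-1 + 16 \cdot \frac{1}{2}}{-9 + 2 \cdot 16 \cdot \frac{1}{2}} - 20 = \frac{-1 + 8}{-9 + 2 \cdot 8} - 20 = \frac{1}{-9 + 16} \cdot 7 - 20 = \frac{1}{7} \cdot 7 - 20 = 1 - 20 = -19$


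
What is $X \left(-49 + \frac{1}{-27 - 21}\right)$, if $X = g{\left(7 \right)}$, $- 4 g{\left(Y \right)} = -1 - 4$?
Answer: $- \frac{11765}{192} \approx -61.276$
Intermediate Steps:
$g{\left(Y \right)} = \frac{5}{4}$ ($g{\left(Y \right)} = - \frac{-1 - 4}{4} = \left(- \frac{1}{4}\right) \left(-5\right) = \frac{5}{4}$)
$X = \frac{5}{4} \approx 1.25$
$X \left(-49 + \frac{1}{-27 - 21}\right) = \frac{5 \left(-49 + \frac{1}{-27 - 21}\right)}{4} = \frac{5 \left(-49 + \frac{1}{-48}\right)}{4} = \frac{5 \left(-49 - \frac{1}{48}\right)}{4} = \frac{5}{4} \left(- \frac{2353}{48}\right) = - \frac{11765}{192}$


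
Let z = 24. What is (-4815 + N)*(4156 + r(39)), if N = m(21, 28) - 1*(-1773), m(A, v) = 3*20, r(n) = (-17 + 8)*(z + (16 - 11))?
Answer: -11614890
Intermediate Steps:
r(n) = -261 (r(n) = (-17 + 8)*(24 + (16 - 11)) = -9*(24 + 5) = -9*29 = -261)
m(A, v) = 60
N = 1833 (N = 60 - 1*(-1773) = 60 + 1773 = 1833)
(-4815 + N)*(4156 + r(39)) = (-4815 + 1833)*(4156 - 261) = -2982*3895 = -11614890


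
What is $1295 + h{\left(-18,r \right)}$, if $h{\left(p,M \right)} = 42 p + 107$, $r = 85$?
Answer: $646$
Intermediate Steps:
$h{\left(p,M \right)} = 107 + 42 p$
$1295 + h{\left(-18,r \right)} = 1295 + \left(107 + 42 \left(-18\right)\right) = 1295 + \left(107 - 756\right) = 1295 - 649 = 646$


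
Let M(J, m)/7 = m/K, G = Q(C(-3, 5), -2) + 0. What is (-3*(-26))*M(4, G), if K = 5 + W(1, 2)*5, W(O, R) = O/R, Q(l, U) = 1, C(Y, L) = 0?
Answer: 364/5 ≈ 72.800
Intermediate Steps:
G = 1 (G = 1 + 0 = 1)
K = 15/2 (K = 5 + (1/2)*5 = 5 + (1*(½))*5 = 5 + (½)*5 = 5 + 5/2 = 15/2 ≈ 7.5000)
M(J, m) = 14*m/15 (M(J, m) = 7*(m/(15/2)) = 7*(m*(2/15)) = 7*(2*m/15) = 14*m/15)
(-3*(-26))*M(4, G) = (-3*(-26))*((14/15)*1) = 78*(14/15) = 364/5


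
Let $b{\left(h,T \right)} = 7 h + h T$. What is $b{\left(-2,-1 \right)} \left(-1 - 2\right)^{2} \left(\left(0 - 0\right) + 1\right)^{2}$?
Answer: $-108$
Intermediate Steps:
$b{\left(h,T \right)} = 7 h + T h$
$b{\left(-2,-1 \right)} \left(-1 - 2\right)^{2} \left(\left(0 - 0\right) + 1\right)^{2} = - 2 \left(7 - 1\right) \left(-1 - 2\right)^{2} \left(\left(0 - 0\right) + 1\right)^{2} = \left(-2\right) 6 \left(-3\right)^{2} \left(\left(0 + 0\right) + 1\right)^{2} = \left(-12\right) 9 \left(0 + 1\right)^{2} = - 108 \cdot 1^{2} = \left(-108\right) 1 = -108$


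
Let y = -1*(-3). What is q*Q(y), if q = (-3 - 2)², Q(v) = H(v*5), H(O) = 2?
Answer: 50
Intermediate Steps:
y = 3
Q(v) = 2
q = 25 (q = (-5)² = 25)
q*Q(y) = 25*2 = 50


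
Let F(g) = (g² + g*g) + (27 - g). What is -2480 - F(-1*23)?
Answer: -3588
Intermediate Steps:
F(g) = 27 - g + 2*g² (F(g) = (g² + g²) + (27 - g) = 2*g² + (27 - g) = 27 - g + 2*g²)
-2480 - F(-1*23) = -2480 - (27 - (-1)*23 + 2*(-1*23)²) = -2480 - (27 - 1*(-23) + 2*(-23)²) = -2480 - (27 + 23 + 2*529) = -2480 - (27 + 23 + 1058) = -2480 - 1*1108 = -2480 - 1108 = -3588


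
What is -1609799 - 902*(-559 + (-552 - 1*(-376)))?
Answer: -946829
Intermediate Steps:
-1609799 - 902*(-559 + (-552 - 1*(-376))) = -1609799 - 902*(-559 + (-552 + 376)) = -1609799 - 902*(-559 - 176) = -1609799 - 902*(-735) = -1609799 + 662970 = -946829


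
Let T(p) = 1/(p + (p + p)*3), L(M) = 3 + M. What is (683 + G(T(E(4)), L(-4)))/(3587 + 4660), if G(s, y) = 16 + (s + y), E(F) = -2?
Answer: 3257/38486 ≈ 0.084628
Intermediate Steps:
T(p) = 1/(7*p) (T(p) = 1/(p + (2*p)*3) = 1/(p + 6*p) = 1/(7*p))
G(s, y) = 16 + s + y
(683 + G(T(E(4)), L(-4)))/(3587 + 4660) = (683 + (16 + (⅐)/(-2) + (3 - 4)))/(3587 + 4660) = (683 + (16 + (⅐)*(-½) - 1))/8247 = (683 + (16 - 1/14 - 1))*(1/8247) = (683 + 209/14)*(1/8247) = (9771/14)*(1/8247) = 3257/38486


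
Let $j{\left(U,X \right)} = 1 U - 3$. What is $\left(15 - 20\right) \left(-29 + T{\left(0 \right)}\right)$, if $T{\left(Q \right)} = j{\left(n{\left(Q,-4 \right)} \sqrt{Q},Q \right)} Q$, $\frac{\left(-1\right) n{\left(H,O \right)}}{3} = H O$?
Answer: $145$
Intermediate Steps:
$n{\left(H,O \right)} = - 3 H O$
$j{\left(U,X \right)} = -3 + U$ ($j{\left(U,X \right)} = U - 3 = -3 + U$)
$T{\left(Q \right)} = Q \left(-3 + 12 Q^{\frac{3}{2}}\right)$ ($T{\left(Q \right)} = \left(-3 + \left(-3\right) Q \left(-4\right) \sqrt{Q}\right) Q = \left(-3 + 12 Q \sqrt{Q}\right) Q = \left(-3 + 12 Q^{\frac{3}{2}}\right) Q = Q \left(-3 + 12 Q^{\frac{3}{2}}\right)$)
$\left(15 - 20\right) \left(-29 + T{\left(0 \right)}\right) = \left(15 - 20\right) \left(-29 + \left(\left(-3\right) 0 + 12 \cdot 0^{\frac{5}{2}}\right)\right) = - 5 \left(-29 + \left(0 + 12 \cdot 0\right)\right) = - 5 \left(-29 + \left(0 + 0\right)\right) = - 5 \left(-29 + 0\right) = \left(-5\right) \left(-29\right) = 145$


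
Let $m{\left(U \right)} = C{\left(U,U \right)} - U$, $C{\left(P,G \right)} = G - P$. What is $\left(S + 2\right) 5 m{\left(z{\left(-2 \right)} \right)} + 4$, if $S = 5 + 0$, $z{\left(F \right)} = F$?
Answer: $74$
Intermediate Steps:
$S = 5$
$m{\left(U \right)} = - U$ ($m{\left(U \right)} = \left(U - U\right) - U = 0 - U = - U$)
$\left(S + 2\right) 5 m{\left(z{\left(-2 \right)} \right)} + 4 = \left(5 + 2\right) 5 \left(\left(-1\right) \left(-2\right)\right) + 4 = 7 \cdot 5 \cdot 2 + 4 = 35 \cdot 2 + 4 = 70 + 4 = 74$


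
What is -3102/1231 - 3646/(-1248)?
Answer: 308465/768144 ≈ 0.40157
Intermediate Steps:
-3102/1231 - 3646/(-1248) = -3102*1/1231 - 3646*(-1/1248) = -3102/1231 + 1823/624 = 308465/768144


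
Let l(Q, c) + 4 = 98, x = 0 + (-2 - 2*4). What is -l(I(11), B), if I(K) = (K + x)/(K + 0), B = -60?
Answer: -94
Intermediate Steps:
x = -10 (x = 0 + (-2 - 8) = 0 - 10 = -10)
I(K) = (-10 + K)/K (I(K) = (K - 10)/(K + 0) = (-10 + K)/K)
l(Q, c) = 94 (l(Q, c) = -4 + 98 = 94)
-l(I(11), B) = -1*94 = -94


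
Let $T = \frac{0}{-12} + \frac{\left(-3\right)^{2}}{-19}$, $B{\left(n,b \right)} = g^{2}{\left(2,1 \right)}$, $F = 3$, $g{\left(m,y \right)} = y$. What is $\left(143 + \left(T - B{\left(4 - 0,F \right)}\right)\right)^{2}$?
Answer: $\frac{7230721}{361} \approx 20030.0$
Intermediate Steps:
$B{\left(n,b \right)} = 1$ ($B{\left(n,b \right)} = 1^{2} = 1$)
$T = - \frac{9}{19}$ ($T = 0 \left(- \frac{1}{12}\right) + 9 \left(- \frac{1}{19}\right) = 0 - \frac{9}{19} = - \frac{9}{19} \approx -0.47368$)
$\left(143 + \left(T - B{\left(4 - 0,F \right)}\right)\right)^{2} = \left(143 - \frac{28}{19}\right)^{2} = \left(\frac{2689}{19}\right)^{2} = \frac{7230721}{361}$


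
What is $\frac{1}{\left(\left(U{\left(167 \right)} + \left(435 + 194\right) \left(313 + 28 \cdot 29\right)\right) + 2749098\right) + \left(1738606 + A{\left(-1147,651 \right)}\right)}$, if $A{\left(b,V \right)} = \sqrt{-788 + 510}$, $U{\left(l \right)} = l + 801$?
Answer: $\frac{5196297}{27001502512487} - \frac{i \sqrt{278}}{27001502512487} \approx 1.9244 \cdot 10^{-7} - 6.175 \cdot 10^{-13} i$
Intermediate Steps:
$U{\left(l \right)} = 801 + l$
$A{\left(b,V \right)} = i \sqrt{278}$ ($A{\left(b,V \right)} = \sqrt{-278} = i \sqrt{278}$)
$\frac{1}{\left(\left(U{\left(167 \right)} + \left(435 + 194\right) \left(313 + 28 \cdot 29\right)\right) + 2749098\right) + \left(1738606 + A{\left(-1147,651 \right)}\right)} = \frac{1}{\left(\left(\left(801 + 167\right) + \left(435 + 194\right) \left(313 + 28 \cdot 29\right)\right) + 2749098\right) + \left(1738606 + i \sqrt{278}\right)} = \frac{1}{\left(\left(968 + 629 \left(313 + 812\right)\right) + 2749098\right) + \left(1738606 + i \sqrt{278}\right)} = \frac{1}{\left(\left(968 + 629 \cdot 1125\right) + 2749098\right) + \left(1738606 + i \sqrt{278}\right)} = \frac{1}{\left(\left(968 + 707625\right) + 2749098\right) + \left(1738606 + i \sqrt{278}\right)} = \frac{1}{\left(708593 + 2749098\right) + \left(1738606 + i \sqrt{278}\right)} = \frac{1}{3457691 + \left(1738606 + i \sqrt{278}\right)} = \frac{1}{5196297 + i \sqrt{278}}$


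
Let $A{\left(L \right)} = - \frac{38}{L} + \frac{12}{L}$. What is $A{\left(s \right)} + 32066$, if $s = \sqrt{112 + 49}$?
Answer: $32066 - \frac{26 \sqrt{161}}{161} \approx 32064.0$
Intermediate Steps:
$s = \sqrt{161} \approx 12.689$
$A{\left(L \right)} = - \frac{26}{L}$
$A{\left(s \right)} + 32066 = - \frac{26}{\sqrt{161}} + 32066 = - 26 \frac{\sqrt{161}}{161} + 32066 = - \frac{26 \sqrt{161}}{161} + 32066 = 32066 - \frac{26 \sqrt{161}}{161}$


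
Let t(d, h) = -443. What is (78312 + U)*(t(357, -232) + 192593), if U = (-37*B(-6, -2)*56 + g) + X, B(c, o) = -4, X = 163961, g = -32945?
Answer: 41814914400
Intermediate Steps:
U = 139304 (U = (-37*(-4)*56 - 32945) + 163961 = (148*56 - 32945) + 163961 = (8288 - 32945) + 163961 = -24657 + 163961 = 139304)
(78312 + U)*(t(357, -232) + 192593) = (78312 + 139304)*(-443 + 192593) = 217616*192150 = 41814914400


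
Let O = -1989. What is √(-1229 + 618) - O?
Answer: 1989 + I*√611 ≈ 1989.0 + 24.718*I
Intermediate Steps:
√(-1229 + 618) - O = √(-1229 + 618) - 1*(-1989) = √(-611) + 1989 = I*√611 + 1989 = 1989 + I*√611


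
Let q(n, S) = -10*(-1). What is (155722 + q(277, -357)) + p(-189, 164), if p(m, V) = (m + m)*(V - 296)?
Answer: 205628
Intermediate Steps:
q(n, S) = 10
p(m, V) = 2*m*(-296 + V) (p(m, V) = (2*m)*(-296 + V) = 2*m*(-296 + V))
(155722 + q(277, -357)) + p(-189, 164) = (155722 + 10) + 2*(-189)*(-296 + 164) = 155732 + 2*(-189)*(-132) = 155732 + 49896 = 205628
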